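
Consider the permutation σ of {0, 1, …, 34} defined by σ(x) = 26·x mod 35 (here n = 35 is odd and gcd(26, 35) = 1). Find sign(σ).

Orbit of 16 under x↦26x: [16, 31, 1, 26, 11, 6]… (length divides ord_35(26)).
The orbit structure of x ↦ 26x mod 35: 10 orbits of sizes [6, 6, 6, 6, 6, 1, 1, 1, 1, 1].
n − c = 35 − 10 = 25; sign = (−1)^25 = -1.
(26|35)_J = -1 (Zolotarev's lemma cross-check).

-1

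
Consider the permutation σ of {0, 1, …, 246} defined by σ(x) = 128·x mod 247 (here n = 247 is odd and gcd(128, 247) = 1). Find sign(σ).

Trace 154: π^k(154) = [154, 199, 31, 16, 72, 77, 223] for k=0..6.
Cycle type of π: 36×6 + 18 + 12 + 1; total 9 cycles.
sign(π) = (−1)^{n − #cycles} = (−1)^{247−9} = (−1)^238 = +1.
Via Zolotarev, sign(π_{128}) = (128|247) = +1.

+1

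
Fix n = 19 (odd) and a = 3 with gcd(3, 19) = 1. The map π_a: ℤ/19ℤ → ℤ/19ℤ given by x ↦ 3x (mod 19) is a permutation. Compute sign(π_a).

-1

Start at x=1: 1 → 3 → 9 → 8 → 5 → 15 → 7 → … (one orbit).
2 cycles of lengths [18, 1].
19 − 2 = 17 transpositions; sign(π) = (−1)^17 = -1.
Zolotarev: (3|19) = -1, matching the cycle-count sign.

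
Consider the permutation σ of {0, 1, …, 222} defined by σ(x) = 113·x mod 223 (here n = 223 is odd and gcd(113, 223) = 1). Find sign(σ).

Orbit of 77 under x↦113x: [77, 4, 6, 9, 125, 76, 114]… (length divides ord_223(113)).
Decompose π into cycles: lengths [222, 1] (2 cycles, including the fixed point 0).
223 − 2 = 221 transpositions; sign(π) = (−1)^221 = -1.
Zolotarev: (113|223) = -1, matching the cycle-count sign.

-1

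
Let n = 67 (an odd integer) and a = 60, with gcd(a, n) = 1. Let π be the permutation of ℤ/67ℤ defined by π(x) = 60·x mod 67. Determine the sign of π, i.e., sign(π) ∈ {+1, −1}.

Orbit of 9 under x↦60x: [9, 4, 39, 62, 35, 23, 40]… (length divides ord_67(60)).
Cycle type of π: 33×2 + 1; total 3 cycles.
3 cycles on 67: each ℓ→(−1)^(ℓ−1), product (−1)^64 = +1.
(60|67)_J = +1 (Zolotarev's lemma cross-check).

+1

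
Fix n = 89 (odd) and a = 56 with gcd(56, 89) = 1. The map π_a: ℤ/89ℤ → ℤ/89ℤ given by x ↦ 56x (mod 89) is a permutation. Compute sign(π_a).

Trace 40: π^k(40) = [40, 15, 39, 48, 18, 29, 22] for k=0..6.
Decompose π into cycles: lengths [88, 1] (2 cycles, including the fixed point 0).
sign(π) = (−1)^{n − #cycles} = (−1)^{89−2} = (−1)^87 = -1.

-1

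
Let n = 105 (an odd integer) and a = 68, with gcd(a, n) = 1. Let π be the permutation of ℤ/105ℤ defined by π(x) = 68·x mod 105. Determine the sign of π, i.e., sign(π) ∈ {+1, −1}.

Orbit of 17 under x↦68x: [17, 1, 68, 4, 62, 16, 38]… (length divides ord_105(68)).
Cycle type of π: 12×6 + 6×3 + 4×3 + 2 + 1; total 14 cycles.
With 14 cycles on 105 points, sign = (−1)^{105−14} = -1.
(68|105)_J = -1 (Zolotarev's lemma cross-check).

-1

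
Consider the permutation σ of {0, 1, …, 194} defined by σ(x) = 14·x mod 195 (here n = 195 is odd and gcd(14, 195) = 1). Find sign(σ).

Orbit of 1 under x↦14x: [1, 14]… (length divides ord_195(14)).
Decompose π into cycles: lengths [2, 2, 2, 2, 2, 2, 2, 2, 2, 2, 2, 2, 2, 2, 2, 2, 2, 2, 2, 2, 2, 2, 2, 2, 2, 2, 2, 2, 2, 2, 2, 2, 2, 2, 2, 2, 2, 2, 2, 2, 2, 2, 2, 2, 2, 2, 2, 2, 2, 2, 2, 2, 2, 2, 2, 2, 2, 2, 2, 2, 2, 2, 2, 2, 2, 2, 2, 2, 2, 2, 2, 2, 2, 2, 2, 2, 2, 2, 2, 2, 2, 2, 2, 2, 2, 2, 2, 2, 2, 2, 2, 1, 1, 1, 1, 1, 1, 1, 1, 1, 1, 1, 1, 1] (104 cycles, including the fixed point 0).
n − c = 195 − 104 = 91; sign = (−1)^91 = -1.

-1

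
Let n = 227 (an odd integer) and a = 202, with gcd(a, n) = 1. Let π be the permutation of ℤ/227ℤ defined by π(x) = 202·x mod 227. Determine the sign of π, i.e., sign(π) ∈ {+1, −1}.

-1

Trace 175: π^k(175) = [175, 165, 188, 67, 141, 107, 49] for k=0..6.
Decompose π into cycles: lengths [226, 1] (2 cycles, including the fixed point 0).
sign(π) = (−1)^{n − #cycles} = (−1)^{227−2} = (−1)^225 = -1.
Zolotarev: (202|227) = -1, matching the cycle-count sign.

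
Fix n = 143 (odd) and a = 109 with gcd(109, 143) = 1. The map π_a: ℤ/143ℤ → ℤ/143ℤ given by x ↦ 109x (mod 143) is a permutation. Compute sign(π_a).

Start at x=109: 109 → 12 → 21 → 1 → 109 (one orbit).
Cycle lengths of π_109 on ℤ/143ℤ: [4, 4, 4, 4, 4, 4, 4, 4, 4, 4, 4, 4, 4, 4, 4, 4, 4, 4, 4, 4, 4, 4, 4, 4, 4, 4, 4, 4, 4, 4, 4, 4, 4, 2, 2, 2, 2, 2, 1]; 39 cycles in total.
n − c = 143 − 39 = 104; sign = (−1)^104 = +1.

+1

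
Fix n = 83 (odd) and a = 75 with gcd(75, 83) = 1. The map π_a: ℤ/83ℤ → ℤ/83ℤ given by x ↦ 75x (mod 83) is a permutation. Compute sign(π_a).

+1

Start at x=23: 23 → 65 → 61 → 10 → 3 → 59 → 26 → … (one orbit).
3 cycles of lengths [41, 41, 1].
83 − 3 = 80 transpositions; sign(π) = (−1)^80 = +1.
(75|83)_J = +1 (Zolotarev's lemma cross-check).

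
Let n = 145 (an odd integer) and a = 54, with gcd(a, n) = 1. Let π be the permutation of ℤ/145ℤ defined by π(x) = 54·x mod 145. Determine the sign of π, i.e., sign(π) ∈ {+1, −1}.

Orbit of 141 under x↦54x: [141, 74, 81, 24, 136, 94, 1]… (length divides ord_145(54)).
Cycle type of π: 14×8 + 7×4 + 2×2 + 1; total 15 cycles.
sign(π) = (−1)^{n − #cycles} = (−1)^{145−15} = (−1)^130 = +1.

+1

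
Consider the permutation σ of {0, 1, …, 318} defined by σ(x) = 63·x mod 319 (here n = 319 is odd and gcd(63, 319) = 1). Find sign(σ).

Trace 223: π^k(223) = [223, 13, 181, 238, 1, 63, 141] for k=0..6.
π_63 has 8 disjoint cycles with lengths [70, 70, 70, 70, 14, 14, 10, 1] on {0,…,318}.
With 8 cycles on 319 points, sign = (−1)^{319−8} = -1.
(63|319)_J = -1 (Zolotarev's lemma cross-check).

-1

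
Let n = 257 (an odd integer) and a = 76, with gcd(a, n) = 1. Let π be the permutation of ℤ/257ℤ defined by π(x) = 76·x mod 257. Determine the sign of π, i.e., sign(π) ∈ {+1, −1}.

-1

Trace 95: π^k(95) = [95, 24, 25, 101, 223, 243, 221] for k=0..6.
Cycle lengths of π_76 on ℤ/257ℤ: [256, 1]; 2 cycles in total.
257 − 2 = 255 transpositions; sign(π) = (−1)^255 = -1.
The Jacobi symbol (76|257) = -1 (Zolotarev) agrees.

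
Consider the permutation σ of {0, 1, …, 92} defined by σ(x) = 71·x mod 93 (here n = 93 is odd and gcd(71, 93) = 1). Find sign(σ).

Trace 41: π^k(41) = [41, 28, 35, 67, 14, 64, 80] for k=0..6.
Decompose π into cycles: lengths [30, 30, 15, 15, 2, 1] (6 cycles, including the fixed point 0).
n − c = 93 − 6 = 87; sign = (−1)^87 = -1.

-1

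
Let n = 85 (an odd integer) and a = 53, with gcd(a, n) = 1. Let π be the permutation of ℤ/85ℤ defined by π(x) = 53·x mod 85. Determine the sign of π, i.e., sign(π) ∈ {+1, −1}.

-1

Orbit of 77 under x↦53x: [77, 1, 53, 4, 42, 16, 83]… (length divides ord_85(53)).
Decompose π into cycles: lengths [8, 8, 8, 8, 8, 8, 8, 8, 8, 8, 4, 1] (12 cycles, including the fixed point 0).
85 − 12 = 73 transpositions; sign(π) = (−1)^73 = -1.
Via Zolotarev, sign(π_{53}) = (53|85) = -1.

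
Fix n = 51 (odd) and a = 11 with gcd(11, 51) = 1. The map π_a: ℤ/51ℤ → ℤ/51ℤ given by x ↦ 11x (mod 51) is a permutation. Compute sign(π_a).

Trace 20: π^k(20) = [20, 16, 23, 49, 29, 13, 41] for k=0..6.
The orbit structure of x ↦ 11x mod 51: 5 orbits of sizes [16, 16, 16, 2, 1].
With 5 cycles on 51 points, sign = (−1)^{51−5} = +1.
Check: (11/51) = +1 by Zolotarev.

+1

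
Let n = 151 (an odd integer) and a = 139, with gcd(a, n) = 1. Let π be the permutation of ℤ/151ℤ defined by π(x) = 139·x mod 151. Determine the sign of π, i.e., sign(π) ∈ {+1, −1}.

Trace 76: π^k(76) = [76, 145, 72, 42, 100, 8, 55] for k=0..6.
π_139 has 3 disjoint cycles with lengths [75, 75, 1] on {0,…,150}.
sign(π) = (−1)^{n − #cycles} = (−1)^{151−3} = (−1)^148 = +1.
(139|151)_J = +1 (Zolotarev's lemma cross-check).

+1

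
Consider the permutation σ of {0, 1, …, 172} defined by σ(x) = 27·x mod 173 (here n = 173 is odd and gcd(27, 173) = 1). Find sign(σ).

-1

Orbit of 23 under x↦27x: [23, 102, 159, 141, 1, 27, 37]… (length divides ord_173(27)).
The orbit structure of x ↦ 27x mod 173: 2 orbits of sizes [172, 1].
173 − 2 = 171 transpositions; sign(π) = (−1)^171 = -1.
Check: (27/173) = -1 by Zolotarev.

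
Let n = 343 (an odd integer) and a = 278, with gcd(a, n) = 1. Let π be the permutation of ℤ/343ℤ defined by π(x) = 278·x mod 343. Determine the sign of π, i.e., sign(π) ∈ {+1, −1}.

Start at x=65: 65 → 234 → 225 → 124 → 172 → 139 → 226 → … (one orbit).
The orbit structure of x ↦ 278x mod 343: 4 orbits of sizes [294, 42, 6, 1].
Σ(ℓ_i−1) = 343−4 = 339; sign = (−1)^339 = -1.

-1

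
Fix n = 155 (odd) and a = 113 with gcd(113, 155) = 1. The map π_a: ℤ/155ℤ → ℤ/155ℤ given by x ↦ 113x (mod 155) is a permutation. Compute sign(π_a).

Orbit of 138 under x↦113x: [138, 94, 82, 121, 33, 9, 87]… (length divides ord_155(113)).
Cycle type of π: 60×2 + 15×2 + 4 + 1; total 6 cycles.
With 6 cycles on 155 points, sign = (−1)^{155−6} = -1.

-1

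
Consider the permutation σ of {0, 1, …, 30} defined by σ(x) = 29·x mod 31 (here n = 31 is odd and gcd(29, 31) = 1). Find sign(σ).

Start at x=27: 27 → 8 → 15 → 1 → 29 → 4 → 23 → … (one orbit).
The orbit structure of x ↦ 29x mod 31: 4 orbits of sizes [10, 10, 10, 1].
31 − 4 = 27 transpositions; sign(π) = (−1)^27 = -1.

-1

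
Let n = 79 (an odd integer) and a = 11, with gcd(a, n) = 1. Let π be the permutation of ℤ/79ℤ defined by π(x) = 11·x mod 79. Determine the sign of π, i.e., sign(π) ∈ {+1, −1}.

+1

Trace 40: π^k(40) = [40, 45, 21, 73, 13, 64, 72] for k=0..6.
The orbit structure of x ↦ 11x mod 79: 3 orbits of sizes [39, 39, 1].
With 3 cycles on 79 points, sign = (−1)^{79−3} = +1.
Check: (11/79) = +1 by Zolotarev.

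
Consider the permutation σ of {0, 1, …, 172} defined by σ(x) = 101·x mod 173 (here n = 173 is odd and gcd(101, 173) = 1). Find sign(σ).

-1

Start at x=157: 157 → 114 → 96 → 8 → 116 → 125 → 169 → … (one orbit).
Decompose π into cycles: lengths [172, 1] (2 cycles, including the fixed point 0).
sign(π) = (−1)^{n − #cycles} = (−1)^{173−2} = (−1)^171 = -1.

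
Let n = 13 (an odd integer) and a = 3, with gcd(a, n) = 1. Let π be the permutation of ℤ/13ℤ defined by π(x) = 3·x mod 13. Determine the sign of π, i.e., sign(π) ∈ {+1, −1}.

Trace 1: π^k(1) = [1, 3, 9] for k=0..2.
5 cycles of lengths [3, 3, 3, 3, 1].
sign(π) = (−1)^{n − #cycles} = (−1)^{13−5} = (−1)^8 = +1.
Check: (3/13) = +1 by Zolotarev.

+1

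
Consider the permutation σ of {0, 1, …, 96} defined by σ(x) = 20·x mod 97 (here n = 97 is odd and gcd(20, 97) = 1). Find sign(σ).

-1

Trace 34: π^k(34) = [34, 1, 20, 12, 46, 47, 67] for k=0..6.
4 cycles of lengths [32, 32, 32, 1].
97 − 4 = 93 transpositions; sign(π) = (−1)^93 = -1.
Zolotarev: (20|97) = -1, matching the cycle-count sign.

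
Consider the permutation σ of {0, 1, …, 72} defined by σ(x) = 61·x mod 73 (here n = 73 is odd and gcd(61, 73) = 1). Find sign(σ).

Orbit of 23 under x↦61x: [23, 16, 27, 41, 19, 64, 35]… (length divides ord_73(61)).
Decompose π into cycles: lengths [36, 36, 1] (3 cycles, including the fixed point 0).
With 3 cycles on 73 points, sign = (−1)^{73−3} = +1.

+1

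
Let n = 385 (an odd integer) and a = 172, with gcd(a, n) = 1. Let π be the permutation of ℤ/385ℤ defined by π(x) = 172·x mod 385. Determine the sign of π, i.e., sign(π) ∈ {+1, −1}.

Orbit of 309 under x↦172x: [309, 18, 16, 57, 179, 373, 246]… (length divides ord_385(172)).
Cycle type of π: 60×4 + 30×2 + 20×2 + 12×2 + 10 + 4 + 3×2 + 1; total 15 cycles.
With 15 cycles on 385 points, sign = (−1)^{385−15} = +1.

+1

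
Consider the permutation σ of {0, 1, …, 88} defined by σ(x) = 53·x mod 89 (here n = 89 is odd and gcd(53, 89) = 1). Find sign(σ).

+1

Start at x=40: 40 → 73 → 42 → 1 → 53 → 50 → 69 → … (one orbit).
3 cycles of lengths [44, 44, 1].
With 3 cycles on 89 points, sign = (−1)^{89−3} = +1.
Via Zolotarev, sign(π_{53}) = (53|89) = +1.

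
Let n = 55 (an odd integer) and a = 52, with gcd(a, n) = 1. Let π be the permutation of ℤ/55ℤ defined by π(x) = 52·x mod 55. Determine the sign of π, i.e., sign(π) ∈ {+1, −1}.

+1

Orbit of 34 under x↦52x: [34, 8, 31, 17, 4, 43, 36]… (length divides ord_55(52)).
Cycle type of π: 20×2 + 10 + 4 + 1; total 5 cycles.
n − c = 55 − 5 = 50; sign = (−1)^50 = +1.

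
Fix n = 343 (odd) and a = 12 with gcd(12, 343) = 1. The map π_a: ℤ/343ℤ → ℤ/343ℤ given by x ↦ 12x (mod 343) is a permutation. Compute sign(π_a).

-1

Start at x=114: 114 → 339 → 295 → 110 → 291 → 62 → 58 → … (one orbit).
Cycle lengths of π_12 on ℤ/343ℤ: [294, 42, 6, 1]; 4 cycles in total.
With 4 cycles on 343 points, sign = (−1)^{343−4} = -1.
The Jacobi symbol (12|343) = -1 (Zolotarev) agrees.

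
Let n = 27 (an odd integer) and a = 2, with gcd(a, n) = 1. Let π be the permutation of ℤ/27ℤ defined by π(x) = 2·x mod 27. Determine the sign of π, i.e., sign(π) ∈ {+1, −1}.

-1

Trace 25: π^k(25) = [25, 23, 19, 11, 22, 17, 7] for k=0..6.
Decompose π into cycles: lengths [18, 6, 2, 1] (4 cycles, including the fixed point 0).
27 − 4 = 23 transpositions; sign(π) = (−1)^23 = -1.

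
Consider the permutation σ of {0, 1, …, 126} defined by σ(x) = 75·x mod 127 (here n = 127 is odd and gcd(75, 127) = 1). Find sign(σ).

Start at x=105: 105 → 1 → 75 → 37 → 108 → 99 → 59 → … (one orbit).
8 cycles of lengths [18, 18, 18, 18, 18, 18, 18, 1].
n − c = 127 − 8 = 119; sign = (−1)^119 = -1.
The Jacobi symbol (75|127) = -1 (Zolotarev) agrees.

-1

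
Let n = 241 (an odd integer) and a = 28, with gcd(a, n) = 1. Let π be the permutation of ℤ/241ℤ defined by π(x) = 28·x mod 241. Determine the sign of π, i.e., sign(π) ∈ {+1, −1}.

Start at x=44: 44 → 27 → 33 → 201 → 85 → 211 → 124 → … (one orbit).
π_28 has 4 disjoint cycles with lengths [80, 80, 80, 1] on {0,…,240}.
241 − 4 = 237 transpositions; sign(π) = (−1)^237 = -1.
Zolotarev: (28|241) = -1, matching the cycle-count sign.

-1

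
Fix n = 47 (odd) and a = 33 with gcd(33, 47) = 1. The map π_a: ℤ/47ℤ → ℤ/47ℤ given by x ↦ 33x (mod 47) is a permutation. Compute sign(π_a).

Trace 9: π^k(9) = [9, 15, 25, 26, 12, 20, 2] for k=0..6.
π_33 has 2 disjoint cycles with lengths [46, 1] on {0,…,46}.
Σ(ℓ_i−1) = 47−2 = 45; sign = (−1)^45 = -1.

-1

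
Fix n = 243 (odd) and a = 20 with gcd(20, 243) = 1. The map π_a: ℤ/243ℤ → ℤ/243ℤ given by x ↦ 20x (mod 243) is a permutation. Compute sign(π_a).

Orbit of 128 under x↦20x: [128, 130, 170, 241, 203, 172, 38]… (length divides ord_243(20)).
π_20 has 6 disjoint cycles with lengths [162, 54, 18, 6, 2, 1] on {0,…,242}.
Σ(ℓ_i−1) = 243−6 = 237; sign = (−1)^237 = -1.
The Jacobi symbol (20|243) = -1 (Zolotarev) agrees.

-1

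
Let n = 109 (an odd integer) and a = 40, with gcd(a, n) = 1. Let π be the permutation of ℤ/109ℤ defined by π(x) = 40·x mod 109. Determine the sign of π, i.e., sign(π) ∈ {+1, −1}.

-1

Orbit of 88 under x↦40x: [88, 32, 81, 79, 108, 69, 35]… (length divides ord_109(40)).
Decompose π into cycles: lengths [108, 1] (2 cycles, including the fixed point 0).
2 cycles on 109: each ℓ→(−1)^(ℓ−1), product (−1)^107 = -1.
Check: (40/109) = -1 by Zolotarev.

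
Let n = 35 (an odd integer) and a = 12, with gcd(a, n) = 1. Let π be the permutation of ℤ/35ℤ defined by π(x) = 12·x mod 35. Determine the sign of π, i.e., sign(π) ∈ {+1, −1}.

+1

Trace 12: π^k(12) = [12, 4, 13, 16, 17, 29, 33] for k=0..6.
π_12 has 5 disjoint cycles with lengths [12, 12, 6, 4, 1] on {0,…,34}.
Σ(ℓ_i−1) = 35−5 = 30; sign = (−1)^30 = +1.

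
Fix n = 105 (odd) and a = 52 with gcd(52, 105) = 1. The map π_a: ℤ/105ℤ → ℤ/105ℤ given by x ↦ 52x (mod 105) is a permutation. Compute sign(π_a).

+1

Trace 1: π^k(1) = [1, 52, 79, 13, 46, 82, 64] for k=0..6.
Cycle type of π: 12×6 + 6×3 + 4×3 + 1×3; total 15 cycles.
sign(π) = (−1)^{n − #cycles} = (−1)^{105−15} = (−1)^90 = +1.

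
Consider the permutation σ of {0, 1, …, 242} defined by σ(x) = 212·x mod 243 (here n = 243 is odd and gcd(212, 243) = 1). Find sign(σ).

Start at x=190: 190 → 185 → 97 → 152 → 148 → 29 → 73 → … (one orbit).
Cycle type of π: 162 + 54 + 18 + 6 + 2 + 1; total 6 cycles.
n − c = 243 − 6 = 237; sign = (−1)^237 = -1.

-1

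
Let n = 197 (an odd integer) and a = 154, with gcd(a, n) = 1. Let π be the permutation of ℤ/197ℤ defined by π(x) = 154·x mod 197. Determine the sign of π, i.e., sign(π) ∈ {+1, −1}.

+1

Trace 104: π^k(104) = [104, 59, 24, 150, 51, 171, 133] for k=0..6.
The orbit structure of x ↦ 154x mod 197: 5 orbits of sizes [49, 49, 49, 49, 1].
With 5 cycles on 197 points, sign = (−1)^{197−5} = +1.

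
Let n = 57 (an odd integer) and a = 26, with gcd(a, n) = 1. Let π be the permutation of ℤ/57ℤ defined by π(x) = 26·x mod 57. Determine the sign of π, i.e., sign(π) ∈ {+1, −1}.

-1

Start at x=1: 1 → 26 → 49 → 20 → 7 → 11 → 1 (one orbit).
Decompose π into cycles: lengths [6, 6, 6, 6, 6, 6, 3, 3, 3, 3, 3, 3, 2, 1] (14 cycles, including the fixed point 0).
With 14 cycles on 57 points, sign = (−1)^{57−14} = -1.
The Jacobi symbol (26|57) = -1 (Zolotarev) agrees.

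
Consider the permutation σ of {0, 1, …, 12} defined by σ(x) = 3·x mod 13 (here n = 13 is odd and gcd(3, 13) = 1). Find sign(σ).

+1

Orbit of 3 under x↦3x: [3, 9, 1]… (length divides ord_13(3)).
Cycle lengths of π_3 on ℤ/13ℤ: [3, 3, 3, 3, 1]; 5 cycles in total.
Σ(ℓ_i−1) = 13−5 = 8; sign = (−1)^8 = +1.
Check: (3/13) = +1 by Zolotarev.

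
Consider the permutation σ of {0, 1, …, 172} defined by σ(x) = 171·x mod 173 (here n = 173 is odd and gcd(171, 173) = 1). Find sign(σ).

-1

Orbit of 88 under x↦171x: [88, 170, 6, 161, 24, 125, 96]… (length divides ord_173(171)).
Decompose π into cycles: lengths [172, 1] (2 cycles, including the fixed point 0).
Σ(ℓ_i−1) = 173−2 = 171; sign = (−1)^171 = -1.
Check: (171/173) = -1 by Zolotarev.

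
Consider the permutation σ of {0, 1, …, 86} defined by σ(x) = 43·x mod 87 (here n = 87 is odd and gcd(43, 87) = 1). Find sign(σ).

Start at x=22: 22 → 76 → 49 → 19 → 34 → 70 → 52 → … (one orbit).
Cycle type of π: 28×3 + 1×3; total 6 cycles.
87 − 6 = 81 transpositions; sign(π) = (−1)^81 = -1.
Check: (43/87) = -1 by Zolotarev.

-1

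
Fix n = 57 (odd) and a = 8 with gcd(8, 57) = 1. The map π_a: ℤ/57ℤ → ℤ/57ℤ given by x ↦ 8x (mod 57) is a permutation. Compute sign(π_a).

Start at x=7: 7 → 56 → 49 → 50 → 1 → 8 → 7 (one orbit).
Cycle type of π: 6×9 + 2 + 1; total 11 cycles.
57 − 11 = 46 transpositions; sign(π) = (−1)^46 = +1.
Check: (8/57) = +1 by Zolotarev.

+1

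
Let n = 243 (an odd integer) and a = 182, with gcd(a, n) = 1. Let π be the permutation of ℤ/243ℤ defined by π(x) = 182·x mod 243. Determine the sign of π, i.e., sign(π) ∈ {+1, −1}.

-1

Orbit of 130 under x↦182x: [130, 89, 160, 203, 10, 119, 31]… (length divides ord_243(182)).
Cycle lengths of π_182 on ℤ/243ℤ: [162, 54, 18, 6, 2, 1]; 6 cycles in total.
243 − 6 = 237 transpositions; sign(π) = (−1)^237 = -1.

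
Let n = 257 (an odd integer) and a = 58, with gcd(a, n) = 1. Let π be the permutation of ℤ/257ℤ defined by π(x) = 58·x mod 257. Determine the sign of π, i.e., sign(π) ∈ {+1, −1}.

Orbit of 225 under x↦58x: [225, 200, 35, 231, 34, 173, 11]… (length divides ord_257(58)).
Decompose π into cycles: lengths [128, 128, 1] (3 cycles, including the fixed point 0).
sign(π) = (−1)^{n − #cycles} = (−1)^{257−3} = (−1)^254 = +1.

+1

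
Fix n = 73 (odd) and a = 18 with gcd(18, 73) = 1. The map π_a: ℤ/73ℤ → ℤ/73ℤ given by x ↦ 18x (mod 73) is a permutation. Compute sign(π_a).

+1

Orbit of 9 under x↦18x: [9, 16, 69, 1, 18, 32, 65]… (length divides ord_73(18)).
5 cycles of lengths [18, 18, 18, 18, 1].
73 − 5 = 68 transpositions; sign(π) = (−1)^68 = +1.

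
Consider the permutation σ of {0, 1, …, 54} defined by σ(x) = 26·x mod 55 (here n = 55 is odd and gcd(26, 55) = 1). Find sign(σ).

Start at x=31: 31 → 36 → 1 → 26 → 16 → 31 (one orbit).
The orbit structure of x ↦ 26x mod 55: 15 orbits of sizes [5, 5, 5, 5, 5, 5, 5, 5, 5, 5, 1, 1, 1, 1, 1].
With 15 cycles on 55 points, sign = (−1)^{55−15} = +1.

+1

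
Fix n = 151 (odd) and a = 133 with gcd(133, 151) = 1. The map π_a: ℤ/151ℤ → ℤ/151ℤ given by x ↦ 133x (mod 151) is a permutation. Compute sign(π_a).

Orbit of 116 under x↦133x: [116, 26, 136, 119, 123, 51, 139]… (length divides ord_151(133)).
Decompose π into cycles: lengths [150, 1] (2 cycles, including the fixed point 0).
2 cycles on 151: each ℓ→(−1)^(ℓ−1), product (−1)^149 = -1.
(133|151)_J = -1 (Zolotarev's lemma cross-check).

-1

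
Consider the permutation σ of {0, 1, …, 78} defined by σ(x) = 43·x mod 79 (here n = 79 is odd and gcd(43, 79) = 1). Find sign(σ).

-1

Trace 54: π^k(54) = [54, 31, 69, 44, 75, 65, 30] for k=0..6.
Cycle type of π: 78 + 1; total 2 cycles.
sign(π) = (−1)^{n − #cycles} = (−1)^{79−2} = (−1)^77 = -1.
Via Zolotarev, sign(π_{43}) = (43|79) = -1.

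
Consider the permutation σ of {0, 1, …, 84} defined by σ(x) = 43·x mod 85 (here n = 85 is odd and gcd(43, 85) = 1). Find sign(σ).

Orbit of 2 under x↦43x: [2, 1, 43, 64, 32, 16, 8]… (length divides ord_85(43)).
Cycle lengths of π_43 on ℤ/85ℤ: [8, 8, 8, 8, 8, 8, 8, 8, 8, 8, 4, 1]; 12 cycles in total.
n − c = 85 − 12 = 73; sign = (−1)^73 = -1.
Check: (43/85) = -1 by Zolotarev.

-1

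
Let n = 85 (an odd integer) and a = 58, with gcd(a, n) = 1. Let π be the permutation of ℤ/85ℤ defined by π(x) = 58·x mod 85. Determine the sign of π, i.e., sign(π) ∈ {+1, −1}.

Trace 1: π^k(1) = [1, 58, 49, 37, 21, 28, 9] for k=0..6.
π_58 has 7 disjoint cycles with lengths [16, 16, 16, 16, 16, 4, 1] on {0,…,84}.
7 cycles on 85: each ℓ→(−1)^(ℓ−1), product (−1)^78 = +1.
The Jacobi symbol (58|85) = +1 (Zolotarev) agrees.

+1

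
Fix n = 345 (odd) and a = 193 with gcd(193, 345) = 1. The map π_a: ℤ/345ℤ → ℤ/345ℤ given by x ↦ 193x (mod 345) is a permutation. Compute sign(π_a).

Trace 277: π^k(277) = [277, 331, 58, 154, 52, 31, 118] for k=0..6.
Decompose π into cycles: lengths [44, 44, 44, 44, 44, 44, 11, 11, 11, 11, 11, 11, 4, 4, 4, 1, 1, 1] (18 cycles, including the fixed point 0).
sign(π) = (−1)^{n − #cycles} = (−1)^{345−18} = (−1)^327 = -1.
Check: (193/345) = -1 by Zolotarev.

-1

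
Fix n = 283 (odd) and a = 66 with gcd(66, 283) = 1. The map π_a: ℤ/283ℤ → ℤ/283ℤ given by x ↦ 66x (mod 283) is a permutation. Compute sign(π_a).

Orbit of 127 under x↦66x: [127, 175, 230, 181, 60, 281, 151]… (length divides ord_283(66)).
The orbit structure of x ↦ 66x mod 283: 7 orbits of sizes [47, 47, 47, 47, 47, 47, 1].
n − c = 283 − 7 = 276; sign = (−1)^276 = +1.

+1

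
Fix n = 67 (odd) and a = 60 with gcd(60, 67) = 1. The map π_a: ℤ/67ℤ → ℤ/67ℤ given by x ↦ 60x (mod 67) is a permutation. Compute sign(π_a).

Start at x=17: 17 → 15 → 29 → 65 → 14 → 36 → 16 → … (one orbit).
3 cycles of lengths [33, 33, 1].
n − c = 67 − 3 = 64; sign = (−1)^64 = +1.
(60|67)_J = +1 (Zolotarev's lemma cross-check).

+1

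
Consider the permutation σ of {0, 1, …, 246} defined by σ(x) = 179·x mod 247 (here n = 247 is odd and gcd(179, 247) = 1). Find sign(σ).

Trace 69: π^k(69) = [69, 1, 179, 178, 246, 68] for k=0..5.
Decompose π into cycles: lengths [6, 6, 6, 6, 6, 6, 6, 6, 6, 6, 6, 6, 6, 6, 6, 6, 6, 6, 6, 6, 6, 6, 6, 6, 6, 6, 6, 6, 6, 6, 6, 6, 6, 6, 6, 6, 6, 6, 6, 6, 6, 1] (42 cycles, including the fixed point 0).
Σ(ℓ_i−1) = 247−42 = 205; sign = (−1)^205 = -1.
Check: (179/247) = -1 by Zolotarev.

-1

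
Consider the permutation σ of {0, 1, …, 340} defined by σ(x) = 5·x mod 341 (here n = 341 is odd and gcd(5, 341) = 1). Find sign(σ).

Trace 335: π^k(335) = [335, 311, 191, 273, 1, 5, 25] for k=0..6.
The orbit structure of x ↦ 5x mod 341: 33 orbits of sizes [15, 15, 15, 15, 15, 15, 15, 15, 15, 15, 15, 15, 15, 15, 15, 15, 15, 15, 15, 15, 5, 5, 3, 3, 3, 3, 3, 3, 3, 3, 3, 3, 1].
With 33 cycles on 341 points, sign = (−1)^{341−33} = +1.
(5|341)_J = +1 (Zolotarev's lemma cross-check).

+1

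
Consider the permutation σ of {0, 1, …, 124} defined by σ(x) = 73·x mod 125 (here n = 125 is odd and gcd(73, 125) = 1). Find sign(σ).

-1

Trace 97: π^k(97) = [97, 81, 38, 24, 2, 21, 33] for k=0..6.
Cycle lengths of π_73 on ℤ/125ℤ: [100, 20, 4, 1]; 4 cycles in total.
Σ(ℓ_i−1) = 125−4 = 121; sign = (−1)^121 = -1.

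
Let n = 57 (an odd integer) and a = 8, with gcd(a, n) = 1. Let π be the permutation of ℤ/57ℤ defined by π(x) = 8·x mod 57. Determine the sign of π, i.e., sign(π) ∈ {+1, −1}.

+1

Start at x=49: 49 → 50 → 1 → 8 → 7 → 56 → 49 (one orbit).
Decompose π into cycles: lengths [6, 6, 6, 6, 6, 6, 6, 6, 6, 2, 1] (11 cycles, including the fixed point 0).
57 − 11 = 46 transpositions; sign(π) = (−1)^46 = +1.
Via Zolotarev, sign(π_{8}) = (8|57) = +1.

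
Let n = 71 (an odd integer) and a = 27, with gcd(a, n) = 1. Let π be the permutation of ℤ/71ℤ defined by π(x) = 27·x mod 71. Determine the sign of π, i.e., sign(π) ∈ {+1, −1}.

+1

Orbit of 38 under x↦27x: [38, 32, 12, 40, 15, 50, 1]… (length divides ord_71(27)).
π_27 has 3 disjoint cycles with lengths [35, 35, 1] on {0,…,70}.
sign(π) = (−1)^{n − #cycles} = (−1)^{71−3} = (−1)^68 = +1.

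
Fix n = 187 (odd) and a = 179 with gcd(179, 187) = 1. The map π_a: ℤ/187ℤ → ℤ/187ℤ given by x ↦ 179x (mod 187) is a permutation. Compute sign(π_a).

Start at x=135: 135 → 42 → 38 → 70 → 1 → 179 → 64 → … (one orbit).
π_179 has 9 disjoint cycles with lengths [40, 40, 40, 40, 8, 8, 5, 5, 1] on {0,…,186}.
9 cycles on 187: each ℓ→(−1)^(ℓ−1), product (−1)^178 = +1.
The Jacobi symbol (179|187) = +1 (Zolotarev) agrees.

+1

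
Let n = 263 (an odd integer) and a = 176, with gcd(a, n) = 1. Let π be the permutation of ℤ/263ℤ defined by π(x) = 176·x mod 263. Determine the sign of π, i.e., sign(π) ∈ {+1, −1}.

+1

Start at x=39: 39 → 26 → 105 → 70 → 222 → 148 → 11 → … (one orbit).
Cycle lengths of π_176 on ℤ/263ℤ: [131, 131, 1]; 3 cycles in total.
With 3 cycles on 263 points, sign = (−1)^{263−3} = +1.
The Jacobi symbol (176|263) = +1 (Zolotarev) agrees.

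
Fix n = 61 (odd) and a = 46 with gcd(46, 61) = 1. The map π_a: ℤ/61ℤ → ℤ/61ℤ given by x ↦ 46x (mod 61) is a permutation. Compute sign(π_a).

+1

Start at x=5: 5 → 47 → 27 → 22 → 36 → 9 → 48 → … (one orbit).
The orbit structure of x ↦ 46x mod 61: 3 orbits of sizes [30, 30, 1].
n − c = 61 − 3 = 58; sign = (−1)^58 = +1.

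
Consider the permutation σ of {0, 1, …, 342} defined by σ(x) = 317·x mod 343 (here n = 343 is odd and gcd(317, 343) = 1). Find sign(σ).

Start at x=137: 137 → 211 → 2 → 291 → 323 → 177 → 200 → … (one orbit).
7 cycles of lengths [147, 147, 21, 21, 3, 3, 1].
7 cycles on 343: each ℓ→(−1)^(ℓ−1), product (−1)^336 = +1.

+1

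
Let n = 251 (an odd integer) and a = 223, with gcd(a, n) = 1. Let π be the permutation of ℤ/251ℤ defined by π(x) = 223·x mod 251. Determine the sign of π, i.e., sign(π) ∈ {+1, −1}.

Start at x=202: 202 → 117 → 238 → 113 → 99 → 240 → 57 → … (one orbit).
2 cycles of lengths [250, 1].
n − c = 251 − 2 = 249; sign = (−1)^249 = -1.

-1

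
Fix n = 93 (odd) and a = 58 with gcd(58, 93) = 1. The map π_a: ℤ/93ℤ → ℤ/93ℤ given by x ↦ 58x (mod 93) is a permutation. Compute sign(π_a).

Orbit of 4 under x↦58x: [4, 46, 64, 85, 1, 58, 16]… (length divides ord_93(58)).
The orbit structure of x ↦ 58x mod 93: 12 orbits of sizes [10, 10, 10, 10, 10, 10, 10, 10, 10, 1, 1, 1].
93 − 12 = 81 transpositions; sign(π) = (−1)^81 = -1.
The Jacobi symbol (58|93) = -1 (Zolotarev) agrees.

-1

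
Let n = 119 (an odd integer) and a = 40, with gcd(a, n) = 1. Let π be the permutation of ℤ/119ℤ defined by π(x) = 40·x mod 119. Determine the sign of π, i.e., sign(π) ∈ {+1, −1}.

+1

Start at x=64: 64 → 61 → 60 → 20 → 86 → 108 → 36 → … (one orbit).
The orbit structure of x ↦ 40x mod 119: 5 orbits of sizes [48, 48, 16, 6, 1].
5 cycles on 119: each ℓ→(−1)^(ℓ−1), product (−1)^114 = +1.
Via Zolotarev, sign(π_{40}) = (40|119) = +1.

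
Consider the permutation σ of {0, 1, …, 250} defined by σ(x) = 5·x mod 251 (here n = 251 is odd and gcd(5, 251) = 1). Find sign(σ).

+1

Orbit of 100 under x↦5x: [100, 249, 241, 201, 1, 5, 25]… (length divides ord_251(5)).
Decompose π into cycles: lengths [25, 25, 25, 25, 25, 25, 25, 25, 25, 25, 1] (11 cycles, including the fixed point 0).
11 cycles on 251: each ℓ→(−1)^(ℓ−1), product (−1)^240 = +1.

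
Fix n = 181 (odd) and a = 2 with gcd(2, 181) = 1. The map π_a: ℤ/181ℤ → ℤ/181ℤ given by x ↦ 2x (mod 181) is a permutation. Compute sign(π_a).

-1

Start at x=87: 87 → 174 → 167 → 153 → 125 → 69 → 138 → … (one orbit).
Cycle lengths of π_2 on ℤ/181ℤ: [180, 1]; 2 cycles in total.
Σ(ℓ_i−1) = 181−2 = 179; sign = (−1)^179 = -1.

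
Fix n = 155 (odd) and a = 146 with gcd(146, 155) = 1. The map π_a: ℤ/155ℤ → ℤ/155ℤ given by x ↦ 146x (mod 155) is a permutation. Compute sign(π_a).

Trace 46: π^k(46) = [46, 51, 6, 101, 21, 121, 151] for k=0..6.
π_146 has 10 disjoint cycles with lengths [30, 30, 30, 30, 30, 1, 1, 1, 1, 1] on {0,…,154}.
10 cycles on 155: each ℓ→(−1)^(ℓ−1), product (−1)^145 = -1.
The Jacobi symbol (146|155) = -1 (Zolotarev) agrees.

-1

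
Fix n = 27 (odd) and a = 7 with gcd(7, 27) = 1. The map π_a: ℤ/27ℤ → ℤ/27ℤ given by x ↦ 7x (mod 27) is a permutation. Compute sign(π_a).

+1

Trace 4: π^k(4) = [4, 1, 7, 22, 19, 25, 13] for k=0..6.
7 cycles of lengths [9, 9, 3, 3, 1, 1, 1].
7 cycles on 27: each ℓ→(−1)^(ℓ−1), product (−1)^20 = +1.
Via Zolotarev, sign(π_{7}) = (7|27) = +1.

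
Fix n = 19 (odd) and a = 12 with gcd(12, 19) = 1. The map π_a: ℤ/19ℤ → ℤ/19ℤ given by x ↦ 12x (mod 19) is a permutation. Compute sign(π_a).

-1

Orbit of 11 under x↦12x: [11, 18, 7, 8, 1, 12]… (length divides ord_19(12)).
Cycle lengths of π_12 on ℤ/19ℤ: [6, 6, 6, 1]; 4 cycles in total.
4 cycles on 19: each ℓ→(−1)^(ℓ−1), product (−1)^15 = -1.
(12|19)_J = -1 (Zolotarev's lemma cross-check).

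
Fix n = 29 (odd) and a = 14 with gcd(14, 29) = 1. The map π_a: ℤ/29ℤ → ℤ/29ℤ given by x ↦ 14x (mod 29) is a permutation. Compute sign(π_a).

-1

Trace 7: π^k(7) = [7, 11, 9, 10, 24, 17, 6] for k=0..6.
2 cycles of lengths [28, 1].
29 − 2 = 27 transpositions; sign(π) = (−1)^27 = -1.
The Jacobi symbol (14|29) = -1 (Zolotarev) agrees.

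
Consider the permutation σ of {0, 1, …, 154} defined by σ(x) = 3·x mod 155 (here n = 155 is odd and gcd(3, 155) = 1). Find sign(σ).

Trace 109: π^k(109) = [109, 17, 51, 153, 149, 137, 101] for k=0..6.
π_3 has 5 disjoint cycles with lengths [60, 60, 30, 4, 1] on {0,…,154}.
5 cycles on 155: each ℓ→(−1)^(ℓ−1), product (−1)^150 = +1.
(3|155)_J = +1 (Zolotarev's lemma cross-check).

+1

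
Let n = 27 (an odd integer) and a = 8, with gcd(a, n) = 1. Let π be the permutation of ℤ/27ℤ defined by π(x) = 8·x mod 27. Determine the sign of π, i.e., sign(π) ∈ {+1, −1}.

-1

Start at x=19: 19 → 17 → 1 → 8 → 10 → 26 → 19 (one orbit).
Cycle type of π: 6×3 + 2×4 + 1; total 8 cycles.
sign(π) = (−1)^{n − #cycles} = (−1)^{27−8} = (−1)^19 = -1.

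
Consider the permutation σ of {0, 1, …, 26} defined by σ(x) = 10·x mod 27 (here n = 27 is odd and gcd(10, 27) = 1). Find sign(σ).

Trace 19: π^k(19) = [19, 1, 10] for k=0..2.
Cycle type of π: 3×6 + 1×9; total 15 cycles.
With 15 cycles on 27 points, sign = (−1)^{27−15} = +1.

+1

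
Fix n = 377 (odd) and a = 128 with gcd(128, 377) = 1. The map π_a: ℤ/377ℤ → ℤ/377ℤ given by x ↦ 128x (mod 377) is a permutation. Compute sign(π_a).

Orbit of 231 under x↦128x: [231, 162, 1, 128, 173, 278, 146]… (length divides ord_377(128)).
Decompose π into cycles: lengths [12, 12, 12, 12, 12, 12, 12, 12, 12, 12, 12, 12, 12, 12, 12, 12, 12, 12, 12, 12, 12, 12, 12, 12, 12, 12, 12, 12, 12, 4, 4, 4, 4, 4, 4, 4, 1] (37 cycles, including the fixed point 0).
377 − 37 = 340 transpositions; sign(π) = (−1)^340 = +1.

+1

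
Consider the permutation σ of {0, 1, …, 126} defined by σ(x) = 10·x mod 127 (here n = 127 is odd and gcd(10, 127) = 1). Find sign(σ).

Orbit of 100 under x↦10x: [100, 111, 94, 51, 2, 20, 73]… (length divides ord_127(10)).
Cycle type of π: 42×3 + 1; total 4 cycles.
With 4 cycles on 127 points, sign = (−1)^{127−4} = -1.
The Jacobi symbol (10|127) = -1 (Zolotarev) agrees.

-1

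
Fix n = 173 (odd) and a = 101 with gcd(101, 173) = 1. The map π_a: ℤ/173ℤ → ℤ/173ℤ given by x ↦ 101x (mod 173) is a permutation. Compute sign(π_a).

-1

Trace 54: π^k(54) = [54, 91, 22, 146, 41, 162, 100] for k=0..6.
Cycle type of π: 172 + 1; total 2 cycles.
n − c = 173 − 2 = 171; sign = (−1)^171 = -1.
Zolotarev: (101|173) = -1, matching the cycle-count sign.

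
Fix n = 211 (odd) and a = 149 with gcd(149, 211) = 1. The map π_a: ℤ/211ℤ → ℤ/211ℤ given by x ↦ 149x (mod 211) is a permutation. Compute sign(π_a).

-1

Orbit of 179 under x↦149x: [179, 85, 5, 112, 19, 88, 30]… (length divides ord_211(149)).
Cycle lengths of π_149 on ℤ/211ℤ: [210, 1]; 2 cycles in total.
Σ(ℓ_i−1) = 211−2 = 209; sign = (−1)^209 = -1.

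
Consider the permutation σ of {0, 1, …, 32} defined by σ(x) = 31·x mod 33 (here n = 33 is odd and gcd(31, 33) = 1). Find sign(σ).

Orbit of 4 under x↦31x: [4, 25, 16, 1, 31]… (length divides ord_33(31)).
Cycle type of π: 5×6 + 1×3; total 9 cycles.
33 − 9 = 24 transpositions; sign(π) = (−1)^24 = +1.
The Jacobi symbol (31|33) = +1 (Zolotarev) agrees.

+1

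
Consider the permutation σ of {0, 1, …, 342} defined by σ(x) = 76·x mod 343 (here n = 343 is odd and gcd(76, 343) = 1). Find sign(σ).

Start at x=328: 328 → 232 → 139 → 274 → 244 → 22 → 300 → … (one orbit).
Cycle type of π: 98×3 + 14×3 + 2×3 + 1; total 10 cycles.
Σ(ℓ_i−1) = 343−10 = 333; sign = (−1)^333 = -1.

-1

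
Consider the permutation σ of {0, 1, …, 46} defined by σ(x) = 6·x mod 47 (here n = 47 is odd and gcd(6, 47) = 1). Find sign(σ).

Start at x=18: 18 → 14 → 37 → 34 → 16 → 2 → 12 → … (one orbit).
Cycle type of π: 23×2 + 1; total 3 cycles.
sign(π) = (−1)^{n − #cycles} = (−1)^{47−3} = (−1)^44 = +1.

+1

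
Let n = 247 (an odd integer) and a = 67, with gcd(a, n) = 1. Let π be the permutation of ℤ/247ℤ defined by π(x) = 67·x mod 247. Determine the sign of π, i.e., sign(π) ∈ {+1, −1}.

+1

Orbit of 31 under x↦67x: [31, 101, 98, 144, 15, 17, 151]… (length divides ord_247(67)).
9 cycles of lengths [36, 36, 36, 36, 36, 36, 18, 12, 1].
Σ(ℓ_i−1) = 247−9 = 238; sign = (−1)^238 = +1.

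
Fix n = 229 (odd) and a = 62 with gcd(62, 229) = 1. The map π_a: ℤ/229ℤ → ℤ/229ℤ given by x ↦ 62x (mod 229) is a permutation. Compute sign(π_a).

Start at x=167: 167 → 49 → 61 → 118 → 217 → 172 → 130 → … (one orbit).
The orbit structure of x ↦ 62x mod 229: 3 orbits of sizes [114, 114, 1].
3 cycles on 229: each ℓ→(−1)^(ℓ−1), product (−1)^226 = +1.

+1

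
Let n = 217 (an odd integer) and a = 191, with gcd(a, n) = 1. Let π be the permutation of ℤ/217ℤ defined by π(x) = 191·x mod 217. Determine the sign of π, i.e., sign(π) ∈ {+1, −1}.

+1

Trace 191: π^k(191) = [191, 25, 1] for k=0..2.
73 cycles of lengths [3, 3, 3, 3, 3, 3, 3, 3, 3, 3, 3, 3, 3, 3, 3, 3, 3, 3, 3, 3, 3, 3, 3, 3, 3, 3, 3, 3, 3, 3, 3, 3, 3, 3, 3, 3, 3, 3, 3, 3, 3, 3, 3, 3, 3, 3, 3, 3, 3, 3, 3, 3, 3, 3, 3, 3, 3, 3, 3, 3, 3, 3, 3, 3, 3, 3, 3, 3, 3, 3, 3, 3, 1].
With 73 cycles on 217 points, sign = (−1)^{217−73} = +1.
Zolotarev: (191|217) = +1, matching the cycle-count sign.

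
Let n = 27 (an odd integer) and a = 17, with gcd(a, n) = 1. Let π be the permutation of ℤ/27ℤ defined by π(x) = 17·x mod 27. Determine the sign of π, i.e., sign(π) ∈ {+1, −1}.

Trace 17: π^k(17) = [17, 19, 26, 10, 8, 1] for k=0..5.
Cycle type of π: 6×3 + 2×4 + 1; total 8 cycles.
n − c = 27 − 8 = 19; sign = (−1)^19 = -1.

-1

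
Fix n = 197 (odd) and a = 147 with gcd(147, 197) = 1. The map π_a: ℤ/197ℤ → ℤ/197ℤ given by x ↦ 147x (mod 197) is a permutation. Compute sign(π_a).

Trace 98: π^k(98) = [98, 25, 129, 51, 11, 41, 117] for k=0..6.
2 cycles of lengths [196, 1].
2 cycles on 197: each ℓ→(−1)^(ℓ−1), product (−1)^195 = -1.

-1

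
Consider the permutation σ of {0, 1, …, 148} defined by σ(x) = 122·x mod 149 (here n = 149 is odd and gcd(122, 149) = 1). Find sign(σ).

Trace 71: π^k(71) = [71, 20, 56, 127, 147, 54, 32] for k=0..6.
Cycle lengths of π_122 on ℤ/149ℤ: [148, 1]; 2 cycles in total.
n − c = 149 − 2 = 147; sign = (−1)^147 = -1.

-1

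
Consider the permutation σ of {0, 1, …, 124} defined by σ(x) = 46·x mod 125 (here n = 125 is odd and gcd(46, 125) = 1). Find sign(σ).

Trace 61: π^k(61) = [61, 56, 76, 121, 66, 36, 31] for k=0..6.
Cycle lengths of π_46 on ℤ/125ℤ: [25, 25, 25, 25, 5, 5, 5, 5, 1, 1, 1, 1, 1]; 13 cycles in total.
13 cycles on 125: each ℓ→(−1)^(ℓ−1), product (−1)^112 = +1.
(46|125)_J = +1 (Zolotarev's lemma cross-check).

+1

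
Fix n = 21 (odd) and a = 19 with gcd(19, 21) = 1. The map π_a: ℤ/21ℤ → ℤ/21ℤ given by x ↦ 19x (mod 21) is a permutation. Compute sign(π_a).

-1

Start at x=10: 10 → 1 → 19 → 4 → 13 → 16 → 10 (one orbit).
Decompose π into cycles: lengths [6, 6, 6, 1, 1, 1] (6 cycles, including the fixed point 0).
Σ(ℓ_i−1) = 21−6 = 15; sign = (−1)^15 = -1.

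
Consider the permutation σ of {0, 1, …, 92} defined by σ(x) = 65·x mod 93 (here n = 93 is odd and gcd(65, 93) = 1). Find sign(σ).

+1

Start at x=49: 49 → 23 → 7 → 83 → 1 → 65 → 40 → … (one orbit).
5 cycles of lengths [30, 30, 30, 2, 1].
Σ(ℓ_i−1) = 93−5 = 88; sign = (−1)^88 = +1.
Check: (65/93) = +1 by Zolotarev.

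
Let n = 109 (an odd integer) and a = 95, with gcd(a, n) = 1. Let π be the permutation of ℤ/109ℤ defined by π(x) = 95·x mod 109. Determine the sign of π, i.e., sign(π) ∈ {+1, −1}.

-1

Trace 38: π^k(38) = [38, 13, 36, 41, 80, 79, 93] for k=0..6.
Cycle type of π: 108 + 1; total 2 cycles.
n − c = 109 − 2 = 107; sign = (−1)^107 = -1.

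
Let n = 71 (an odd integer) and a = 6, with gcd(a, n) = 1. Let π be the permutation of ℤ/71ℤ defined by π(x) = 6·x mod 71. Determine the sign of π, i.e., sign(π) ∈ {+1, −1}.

Start at x=19: 19 → 43 → 45 → 57 → 58 → 64 → 29 → … (one orbit).
π_6 has 3 disjoint cycles with lengths [35, 35, 1] on {0,…,70}.
Σ(ℓ_i−1) = 71−3 = 68; sign = (−1)^68 = +1.

+1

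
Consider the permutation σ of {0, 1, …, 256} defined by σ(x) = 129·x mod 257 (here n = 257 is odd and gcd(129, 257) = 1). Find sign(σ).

+1

Trace 2: π^k(2) = [2, 1, 129, 193, 225, 241, 249] for k=0..6.
Cycle type of π: 16×16 + 1; total 17 cycles.
With 17 cycles on 257 points, sign = (−1)^{257−17} = +1.
Zolotarev: (129|257) = +1, matching the cycle-count sign.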